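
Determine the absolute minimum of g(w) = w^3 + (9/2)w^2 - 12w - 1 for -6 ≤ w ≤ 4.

-15/2

g'(w) = 3w^2 + 9w - 12, which vanishes at w = -4 and w = 1.
Evaluating at the critical points and endpoints: g(-6) = 17,  g(-4) = 55,  g(1) = -15/2,  g(4) = 87.
So the minimum is g(1) = -15/2.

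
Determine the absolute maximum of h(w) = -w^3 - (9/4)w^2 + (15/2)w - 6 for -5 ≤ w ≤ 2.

The derivative is -3w^2 - (9/2)w + 15/2, which vanishes at w = -5/2 and w = 1.
Evaluating at the critical points and endpoints: h(-5) = 101/4,  h(-5/2) = -371/16,  h(1) = -7/4,  h(2) = -8.
So the maximum is h(-5) = 101/4.

101/4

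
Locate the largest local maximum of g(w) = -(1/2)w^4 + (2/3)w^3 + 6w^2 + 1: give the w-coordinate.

3

g'(w) = -2w^3 + 2w^2 + 12w = 0 at w = -2, 0, 3.
Since g''(w) = -6w^2 + 4w + 12, we get g''(-2) = -20 < 0 ⇒ local maximum; g''(0) = 12 > 0 ⇒ local minimum; g''(3) = -30 < 0 ⇒ local maximum.
The largest local maximum is g(3) = 65/2.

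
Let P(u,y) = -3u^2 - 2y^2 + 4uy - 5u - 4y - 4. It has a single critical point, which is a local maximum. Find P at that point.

∂P/∂u = -6u + 4y - 5 = 0 and ∂P/∂y = 4u - 4y - 4 = 0, so (u, y) = (-9/2, -11/2).
The Hessian has P_{uu} = -6, P_{yy} = -4, P_{uy} = 4, giving D = 8 > 0 with P_{uu} < 0, so the point is a local maximum.
P(-9/2, -11/2) = 73/4.

73/4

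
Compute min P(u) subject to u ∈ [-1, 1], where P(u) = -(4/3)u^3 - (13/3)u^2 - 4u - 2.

The derivative is -4u^2 - (26/3)u - 4, whose only zero in [-1, 1] is u = -2/3.
Candidates: P(-1) = -1, P(-2/3) = -70/81, P(1) = -35/3.
The minimum over the interval is -35/3, attained at u = 1.

-35/3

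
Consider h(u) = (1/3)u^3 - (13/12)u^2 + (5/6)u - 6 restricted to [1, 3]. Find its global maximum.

h'(u) = u^2 - (13/6)u + 5/6, whose only zero in [1, 3] is u = 5/3.
Evaluating at the critical points and endpoints: h(1) = -71/12; h(5/3) = -1969/324; h(3) = -17/4.
So the maximum is h(3) = -17/4.

-17/4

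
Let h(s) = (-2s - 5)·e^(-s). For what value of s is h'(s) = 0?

-3/2

Differentiating with the product rule gives h'(s) = (2s + 3)·e^(-s). Since e^(-s) > 0, the only critical point is s = -3/2.
h''(-3/2) has the same sign as 2 > 0, so this is a local minimum.
h(-3/2) = (-2)·e^(3/2) ≈ -8.9634.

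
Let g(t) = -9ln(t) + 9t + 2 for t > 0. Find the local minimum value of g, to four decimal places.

11.0000

g'(t) = -9/t + 9 = 0 gives t = 1.
g''(t) = 9/t², which is positive for t > 0, so this is a local minimum.
g(1) = -9·ln(1) + 9 + 2 ≈ 11.0000.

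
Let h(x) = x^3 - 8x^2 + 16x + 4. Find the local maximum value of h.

Critical points: h'(x) = 3x^2 - 16x + 16 vanishes at x = 4/3, 4.
Since h''(x) = 6x - 16, we get h''(4/3) = -8 < 0 ⇒ local maximum; h''(4) = 8 > 0 ⇒ local minimum.
The local maximum is h(4/3) = 364/27.

364/27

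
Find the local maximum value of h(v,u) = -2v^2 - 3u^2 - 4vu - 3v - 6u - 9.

∂h/∂v = -4v - 4u - 3 = 0 and ∂h/∂u = -4v - 6u - 6 = 0, so (v, u) = (3/4, -3/2).
The Hessian has h_{vv} = -4, h_{uu} = -6, h_{vu} = -4, giving D = 8 > 0 with h_{vv} < 0, so the point is a local maximum.
h(3/4, -3/2) = -45/8.

-45/8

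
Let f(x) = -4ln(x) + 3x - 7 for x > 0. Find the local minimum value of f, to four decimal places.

-4.1507

f'(x) = -4/x + 3 = 0 gives x = 4/3.
f''(x) = 4/x², which is positive for x > 0, so this is a local minimum.
f(4/3) = -4·ln(4/3) + 4 - 7 ≈ -4.1507.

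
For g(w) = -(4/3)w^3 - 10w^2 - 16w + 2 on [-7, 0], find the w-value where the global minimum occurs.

-4

Differentiating, g'(w) = -4w^2 - 20w - 16; which vanishes at w = -4 and w = -1.
Compare values at every candidate in [-7, 0]: g(-7) = 244/3; g(-4) = -26/3; g(-1) = 28/3; g(0) = 2.
The minimum over the interval is -26/3, attained at w = -4.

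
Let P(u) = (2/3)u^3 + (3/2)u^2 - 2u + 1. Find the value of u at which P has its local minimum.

1/2

Critical points: P'(u) = 2u^2 + 3u - 2 vanishes at u = -2, 1/2.
Second-derivative test with P''(u) = 4u + 3: P''(-2) = -5 < 0 ⇒ local maximum; P''(1/2) = 5 > 0 ⇒ local minimum.
The local minimum is P(1/2) = 11/24.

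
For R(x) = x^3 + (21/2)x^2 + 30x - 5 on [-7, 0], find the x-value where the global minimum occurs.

The derivative is 3x^2 + 21x + 30, which vanishes at x = -5 and x = -2.
Compare values at every candidate in [-7, 0]: R(-7) = -87/2, R(-5) = -35/2, R(-2) = -31, R(0) = -5.
Hence the absolute minimum is -87/2 at x = -7.

-7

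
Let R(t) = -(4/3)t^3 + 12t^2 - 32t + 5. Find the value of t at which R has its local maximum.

4

R'(t) = -4t^2 + 24t - 32 = 0 at t = 2, 4.
Second-derivative test with R''(t) = -8t + 24: R''(2) = 8 > 0 ⇒ local minimum; R''(4) = -8 < 0 ⇒ local maximum.
The local maximum is R(4) = -49/3.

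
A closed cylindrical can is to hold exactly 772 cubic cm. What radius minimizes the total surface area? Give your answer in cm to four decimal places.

With radius r and height h, πr²h = 772 so h = 772/(πr²), and S(r) = 2πr² + 2πrh = 2πr² + 2·772/r.
S'(r) = 4πr − 2·772/r² = 0 ⇒ r³ = 772/(2π), so r ≈ 4.9714 and h = 2r ≈ 9.9428.
S''(r) = 4π + 4·772/r³ > 0, so this is the minimum; S ≈ 465.8643.

4.9714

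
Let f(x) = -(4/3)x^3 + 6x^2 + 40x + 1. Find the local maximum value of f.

Critical points: f'(x) = -4x^2 + 12x + 40 vanishes at x = -2, 5.
Since f''(x) = -8x + 12, we get f''(-2) = 28 > 0 ⇒ local minimum; f''(5) = -28 < 0 ⇒ local maximum.
The local maximum is f(5) = 553/3.

553/3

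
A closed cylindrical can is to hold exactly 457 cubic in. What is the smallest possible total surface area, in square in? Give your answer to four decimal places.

With radius r and height h, πr²h = 457 so h = 457/(πr²), and S(r) = 2πr² + 2πrh = 2πr² + 2·457/r.
S'(r) = 4πr − 2·457/r² = 0 ⇒ r³ = 457/(2π), so r ≈ 4.1743 and h = 2r ≈ 8.3485.
S''(r) = 4π + 4·457/r³ > 0, so this is the minimum; S ≈ 328.4420.

328.4420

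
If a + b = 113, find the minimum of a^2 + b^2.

With a + b = 113, a^2 + b^2 = a^2 + (113 − a)^2.
The derivative 2a − 2(113 − a) = 4a − 226 vanishes at a = 113/2; second derivative 4 > 0, a minimum.
The minimum is 2·(113/2)^2 = 12769/2.

12769/2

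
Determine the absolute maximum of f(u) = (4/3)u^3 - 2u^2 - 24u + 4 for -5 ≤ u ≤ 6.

The derivative is 4u^2 - 4u - 24, which vanishes at u = -2 and u = 3.
Candidates: f(-5) = -278/3,  f(-2) = 100/3,  f(3) = -50,  f(6) = 76.
Hence the absolute maximum is 76 at u = 6.

76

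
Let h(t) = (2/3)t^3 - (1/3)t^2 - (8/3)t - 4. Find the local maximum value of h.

Critical points: h'(t) = 2t^2 - (2/3)t - 8/3 vanishes at t = -1, 4/3.
Second-derivative test with h''(t) = 4t - 2/3: h''(-1) = -14/3 < 0 ⇒ local maximum; h''(4/3) = 14/3 > 0 ⇒ local minimum.
The local maximum is h(-1) = -7/3.

-7/3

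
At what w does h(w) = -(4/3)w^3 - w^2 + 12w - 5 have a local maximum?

3/2

h'(w) = -4w^2 - 2w + 12. Setting h'(w) = 0 gives w ∈ {-2, 3/2}.
h''(w) = -8w - 2. h''(-2) = 14 > 0 ⇒ local minimum; h''(3/2) = -14 < 0 ⇒ local maximum.
The local maximum is h(3/2) = 25/4.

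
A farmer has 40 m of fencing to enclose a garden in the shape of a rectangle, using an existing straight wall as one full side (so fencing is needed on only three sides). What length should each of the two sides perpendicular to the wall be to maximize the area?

Let the sides perpendicular to the wall have length x and the parallel side y, so 2x + y = 40 and the area is A = xy = x(40 − 2x).
A'(x) = 40 − 4x = 0 gives x = 10, and A''(x) = −4 < 0 confirms a maximum.
Then y = 40 − 2·10 = 20 and A = 200.

10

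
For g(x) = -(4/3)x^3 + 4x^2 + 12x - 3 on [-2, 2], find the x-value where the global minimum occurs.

Differentiating, g'(x) = -4x^2 + 8x + 12; whose only zero in [-2, 2] is x = -1.
Candidates: g(-2) = -1/3,  g(-1) = -29/3,  g(2) = 79/3.
So the minimum is g(-1) = -29/3.

-1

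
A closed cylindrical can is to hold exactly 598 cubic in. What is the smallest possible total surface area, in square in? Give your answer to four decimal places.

With radius r and height h, πr²h = 598 so h = 598/(πr²), and S(r) = 2πr² + 2πrh = 2πr² + 2·598/r.
S'(r) = 4πr − 2·598/r² = 0 ⇒ r³ = 598/(2π), so r ≈ 4.5657 and h = 2r ≈ 9.1314.
S''(r) = 4π + 4·598/r³ > 0, so this is the minimum; S ≈ 392.9301.

392.9301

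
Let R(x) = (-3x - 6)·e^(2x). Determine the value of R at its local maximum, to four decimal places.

0.0101

R'(x) = (-3)·e^(2x) + (-3x - 6)·2·e^(2x) = (-6x - 15)·e^(2x). Since e^(2x) > 0, the only critical point is x = -5/2.
R''(-5/2) has the same sign as -6 < 0, so this is a local maximum.
R(-5/2) = (3/2)·e^(-5) ≈ 0.0101.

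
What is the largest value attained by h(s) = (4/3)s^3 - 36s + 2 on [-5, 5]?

74

The derivative is 4s^2 - 36, which vanishes at s = -3 and s = 3.
Candidates: h(-5) = 46/3; h(-3) = 74; h(3) = -70; h(5) = -34/3.
So the maximum is h(-3) = 74.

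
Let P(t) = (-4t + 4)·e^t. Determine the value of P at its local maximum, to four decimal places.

Differentiating with the product rule gives P'(t) = (-4t)·e^t. Since e^t > 0, the only critical point is t = 0.
P''(0) has the same sign as -4 < 0, so this is a local maximum.
P(0) = (4)·e^(0) ≈ 4.0000.

4.0000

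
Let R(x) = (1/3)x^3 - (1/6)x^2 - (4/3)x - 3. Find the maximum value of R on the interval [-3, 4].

31/3

The derivative is x^2 - (1/3)x - 4/3, which vanishes at x = -1 and x = 4/3.
Candidates: R(-3) = -19/2, R(-1) = -13/6, R(4/3) = -347/81, R(4) = 31/3.
The maximum over the interval is 31/3, attained at x = 4.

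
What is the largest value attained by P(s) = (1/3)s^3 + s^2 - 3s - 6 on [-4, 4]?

58/3

P'(s) = s^2 + 2s - 3, which vanishes at s = -3 and s = 1.
Candidates: P(-4) = 2/3; P(-3) = 3; P(1) = -23/3; P(4) = 58/3.
So the maximum is P(4) = 58/3.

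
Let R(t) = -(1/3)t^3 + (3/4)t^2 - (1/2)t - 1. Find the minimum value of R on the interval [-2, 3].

-19/4

R'(t) = -t^2 + (3/2)t - 1/2, which vanishes at t = 1/2 and t = 1.
Compare values at every candidate in [-2, 3]: R(-2) = 17/3; R(1/2) = -53/48; R(1) = -13/12; R(3) = -19/4.
The minimum over the interval is -19/4, attained at t = 3.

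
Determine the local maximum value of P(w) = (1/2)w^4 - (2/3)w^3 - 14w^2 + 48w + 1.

131/3

P'(w) = 2w^3 - 2w^2 - 28w + 48. Setting P'(w) = 0 gives w ∈ {-4, 2, 3}.
Since P''(w) = 6w^2 - 4w - 28, we get P''(-4) = 84 > 0 ⇒ local minimum; P''(2) = -12 < 0 ⇒ local maximum; P''(3) = 14 > 0 ⇒ local minimum.
The local maximum is P(2) = 131/3.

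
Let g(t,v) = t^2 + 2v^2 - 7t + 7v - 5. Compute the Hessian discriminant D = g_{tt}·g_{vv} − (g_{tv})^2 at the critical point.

∂g/∂t = 2t - 7 = 0 and ∂g/∂v = 4v + 7 = 0, so (t, v) = (7/2, -7/4).
The Hessian has g_{tt} = 2, g_{vv} = 4, g_{tv} = 0, giving D = 8 > 0 with g_{tt} > 0, so the point is a local minimum.
D = (2)·(4) − (0)^2 = 8.

8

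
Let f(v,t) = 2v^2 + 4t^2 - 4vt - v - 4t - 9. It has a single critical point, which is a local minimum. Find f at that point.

-49/4

∂f/∂v = 4v - 4t - 1 = 0 and ∂f/∂t = -4v + 8t - 4 = 0, so (v, t) = (3/2, 5/4).
The Hessian has f_{vv} = 4, f_{tt} = 8, f_{vt} = -4, giving D = 16 > 0 with f_{vv} > 0, so the point is a local minimum.
f(3/2, 5/4) = -49/4.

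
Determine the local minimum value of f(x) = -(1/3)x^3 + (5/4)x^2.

f'(x) = -x^2 + (5/2)x. Setting f'(x) = 0 gives x ∈ {0, 5/2}.
Second-derivative test with f''(x) = -2x + 5/2: f''(0) = 5/2 > 0 ⇒ local minimum; f''(5/2) = -5/2 < 0 ⇒ local maximum.
The local minimum is f(0) = 0.

0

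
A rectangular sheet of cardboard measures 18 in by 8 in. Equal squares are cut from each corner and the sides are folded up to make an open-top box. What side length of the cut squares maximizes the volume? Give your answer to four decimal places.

With cut size x, the volume is V(x) = x(18 − 2x)(8 − 2x) for 0 < x < 4.
V'(x) = 12x^2 − 104x + 144. Setting V'(x) = 0 gives x ≈ 1.7299 (the root in (0, 4)).
V''(x) = 24x − 104 is negative there, so this is the maximum; V ≈ 114.2001.

1.7299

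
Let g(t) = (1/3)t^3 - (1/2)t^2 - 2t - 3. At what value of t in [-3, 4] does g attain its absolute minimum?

-3

g'(t) = t^2 - t - 2, which vanishes at t = -1 and t = 2.
Candidates: g(-3) = -21/2,  g(-1) = -11/6,  g(2) = -19/3,  g(4) = 7/3.
Hence the absolute minimum is -21/2 at t = -3.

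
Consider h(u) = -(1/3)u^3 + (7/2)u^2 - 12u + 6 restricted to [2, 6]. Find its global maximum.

Differentiating, h'(u) = -u^2 + 7u - 12; which vanishes at u = 3 and u = 4.
Compare values at every candidate in [2, 6]: h(2) = -20/3; h(3) = -15/2; h(4) = -22/3; h(6) = -12.
Hence the absolute maximum is -20/3 at u = 2.

-20/3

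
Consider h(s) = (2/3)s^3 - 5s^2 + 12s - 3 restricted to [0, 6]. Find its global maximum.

h'(s) = 2s^2 - 10s + 12, which vanishes at s = 2 and s = 3.
Compare values at every candidate in [0, 6]: h(0) = -3,  h(2) = 19/3,  h(3) = 6,  h(6) = 33.
The maximum over the interval is 33, attained at s = 6.

33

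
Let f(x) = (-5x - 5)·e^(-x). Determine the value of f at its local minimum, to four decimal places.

f'(x) = (-5)·e^(-x) + (-5x - 5)·(-1)·e^(-x) = (5x)·e^(-x). Since e^(-x) > 0, the only critical point is x = 0.
f''(0) has the same sign as 5 > 0, so this is a local minimum.
f(0) = (-5)·e^(0) ≈ -5.0000.

-5.0000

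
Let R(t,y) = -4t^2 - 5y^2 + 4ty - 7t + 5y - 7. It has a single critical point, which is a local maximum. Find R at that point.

∂R/∂t = -8t + 4y - 7 = 0 and ∂R/∂y = 4t - 10y + 5 = 0, so (t, y) = (-25/32, 3/16).
The Hessian has R_{tt} = -8, R_{yy} = -10, R_{ty} = 4, giving D = 64 > 0 with R_{tt} < 0, so the point is a local maximum.
R(-25/32, 3/16) = -243/64.

-243/64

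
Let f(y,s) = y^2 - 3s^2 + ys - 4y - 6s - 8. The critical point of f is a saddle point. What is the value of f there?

∂f/∂y = 2y + s - 4 = 0 and ∂f/∂s = y - 6s - 6 = 0, so (y, s) = (30/13, -8/13).
The Hessian has f_{yy} = 2, f_{ss} = -6, f_{ys} = 1, giving D = -13 < 0, so the point is a saddle point.
f(30/13, -8/13) = -140/13.

-140/13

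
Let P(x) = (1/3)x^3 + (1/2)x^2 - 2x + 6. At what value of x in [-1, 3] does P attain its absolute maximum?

Differentiating, P'(x) = x^2 + x - 2; whose only zero in [-1, 3] is x = 1.
Compare values at every candidate in [-1, 3]: P(-1) = 49/6,  P(1) = 29/6,  P(3) = 27/2.
So the maximum is P(3) = 27/2.

3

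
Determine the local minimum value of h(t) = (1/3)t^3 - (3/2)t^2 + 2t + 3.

Critical points: h'(t) = t^2 - 3t + 2 vanishes at t = 1, 2.
Second-derivative test with h''(t) = 2t - 3: h''(1) = -1 < 0 ⇒ local maximum; h''(2) = 1 > 0 ⇒ local minimum.
The local minimum is h(2) = 11/3.

11/3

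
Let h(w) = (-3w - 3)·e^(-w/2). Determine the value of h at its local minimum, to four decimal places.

-3.6392

By the product rule, h'(w) = ((3/2)w - 3/2)·e^(-w/2). Since e^(-w/2) > 0, the only critical point is w = 1.
h''(1) has the same sign as 3/2 > 0, so this is a local minimum.
h(1) = (-6)·e^(-1/2) ≈ -3.6392.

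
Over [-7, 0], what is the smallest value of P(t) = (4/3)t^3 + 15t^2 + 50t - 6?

P'(t) = 4t^2 + 30t + 50, which vanishes at t = -5 and t = -5/2.
Candidates: P(-7) = -235/3; P(-5) = -143/3; P(-5/2) = -697/12; P(0) = -6.
Hence the absolute minimum is -235/3 at t = -7.

-235/3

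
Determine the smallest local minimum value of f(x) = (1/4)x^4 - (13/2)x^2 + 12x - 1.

-89

Critical points: f'(x) = x^3 - 13x + 12 vanishes at x = -4, 1, 3.
Since f''(x) = 3x^2 - 13, we get f''(-4) = 35 > 0 ⇒ local minimum; f''(1) = -10 < 0 ⇒ local maximum; f''(3) = 14 > 0 ⇒ local minimum.
The smallest local minimum is f(-4) = -89.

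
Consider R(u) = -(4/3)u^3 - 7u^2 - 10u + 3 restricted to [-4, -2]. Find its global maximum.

Differentiating, R'(u) = -4u^2 - 14u - 10; whose only zero in [-4, -2] is u = -5/2.
Candidates: R(-4) = 49/3; R(-5/2) = 61/12; R(-2) = 17/3.
Hence the absolute maximum is 49/3 at u = -4.

49/3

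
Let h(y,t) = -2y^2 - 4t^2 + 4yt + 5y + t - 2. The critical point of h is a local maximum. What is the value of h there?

45/8

∂h/∂y = -4y + 4t + 5 = 0 and ∂h/∂t = 4y - 8t + 1 = 0, so (y, t) = (11/4, 3/2).
The Hessian has h_{yy} = -4, h_{tt} = -8, h_{yt} = 4, giving D = 16 > 0 with h_{yy} < 0, so the point is a local maximum.
h(11/4, 3/2) = 45/8.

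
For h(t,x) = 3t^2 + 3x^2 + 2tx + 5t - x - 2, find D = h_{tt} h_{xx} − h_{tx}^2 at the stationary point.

32

∂h/∂t = 6t + 2x + 5 = 0 and ∂h/∂x = 2t + 6x - 1 = 0, so (t, x) = (-1, 1/2).
The Hessian has h_{tt} = 6, h_{xx} = 6, h_{tx} = 2, giving D = 32 > 0 with h_{tt} > 0, so the point is a local minimum.
D = (6)·(6) − (2)^2 = 32.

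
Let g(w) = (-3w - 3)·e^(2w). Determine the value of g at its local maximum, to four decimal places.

By the product rule, g'(w) = (-6w - 9)·e^(2w). Since e^(2w) > 0, the only critical point is w = -3/2.
g''(-3/2) has the same sign as -6 < 0, so this is a local maximum.
g(-3/2) = (3/2)·e^(-3) ≈ 0.0747.

0.0747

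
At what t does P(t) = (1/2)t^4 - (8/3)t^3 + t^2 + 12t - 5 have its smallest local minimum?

P'(t) = 2t^3 - 8t^2 + 2t + 12. Setting P'(t) = 0 gives t ∈ {-1, 2, 3}.
Second-derivative test with P''(t) = 6t^2 - 16t + 2: P''(-1) = 24 > 0 ⇒ local minimum; P''(2) = -6 < 0 ⇒ local maximum; P''(3) = 8 > 0 ⇒ local minimum.
Thus P has its smallest local minimum at t = -1, with value -77/6.

-1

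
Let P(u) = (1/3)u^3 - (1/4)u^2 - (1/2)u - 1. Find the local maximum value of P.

P'(u) = u^2 - (1/2)u - 1/2. Setting P'(u) = 0 gives u ∈ {-1/2, 1}.
Second-derivative test with P''(u) = 2u - 1/2: P''(-1/2) = -3/2 < 0 ⇒ local maximum; P''(1) = 3/2 > 0 ⇒ local minimum.
Thus P has its local maximum at u = -1/2, with value -41/48.

-41/48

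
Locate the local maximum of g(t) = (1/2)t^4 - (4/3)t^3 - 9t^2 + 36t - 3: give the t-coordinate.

g'(t) = 2t^3 - 4t^2 - 18t + 36 = 0 at t = -3, 2, 3.
Second-derivative test with g''(t) = 6t^2 - 8t - 18: g''(-3) = 60 > 0 ⇒ local minimum; g''(2) = -10 < 0 ⇒ local maximum; g''(3) = 12 > 0 ⇒ local minimum.
Thus g has its local maximum at t = 2, with value 91/3.

2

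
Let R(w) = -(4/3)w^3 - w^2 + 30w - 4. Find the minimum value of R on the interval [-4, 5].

The derivative is -4w^2 - 2w + 30, which vanishes at w = -3 and w = 5/2.
Candidates: R(-4) = -164/3, R(-3) = -67, R(5/2) = 527/12, R(5) = -137/3.
Hence the absolute minimum is -67 at w = -3.

-67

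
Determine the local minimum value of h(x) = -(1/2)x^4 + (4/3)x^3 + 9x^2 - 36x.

-100/3

h'(x) = -2x^3 + 4x^2 + 18x - 36 = 0 at x = -3, 2, 3.
Since h''(x) = -6x^2 + 8x + 18, we get h''(-3) = -60 < 0 ⇒ local maximum; h''(2) = 10 > 0 ⇒ local minimum; h''(3) = -12 < 0 ⇒ local maximum.
The local minimum is h(2) = -100/3.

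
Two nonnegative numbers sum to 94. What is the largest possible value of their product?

With x + y = 94, the product is P(x) = x(94 − x).
P'(x) = 94 − 2x = 0 gives x = 47; P'' = −2 < 0, so this is the maximum.
P = 47·47 = 2209.

2209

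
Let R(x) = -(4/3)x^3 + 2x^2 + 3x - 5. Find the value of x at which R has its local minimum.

Critical points: R'(x) = -4x^2 + 4x + 3 vanishes at x = -1/2, 3/2.
Second-derivative test with R''(x) = -8x + 4: R''(-1/2) = 8 > 0 ⇒ local minimum; R''(3/2) = -8 < 0 ⇒ local maximum.
So the local minimum value is R(-1/2) = -35/6.

-1/2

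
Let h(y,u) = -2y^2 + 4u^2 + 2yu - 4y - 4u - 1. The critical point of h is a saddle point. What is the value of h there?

∂h/∂y = -4y + 2u - 4 = 0 and ∂h/∂u = 2y + 8u - 4 = 0, so (y, u) = (-2/3, 2/3).
The Hessian has h_{yy} = -4, h_{uu} = 8, h_{yu} = 2, giving D = -36 < 0, so the point is a saddle point.
h(-2/3, 2/3) = -1.

-1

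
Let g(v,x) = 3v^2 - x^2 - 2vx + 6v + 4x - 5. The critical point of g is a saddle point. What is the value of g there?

∂g/∂v = 6v - 2x + 6 = 0 and ∂g/∂x = -2v - 2x + 4 = 0, so (v, x) = (-1/4, 9/4).
The Hessian has g_{vv} = 6, g_{xx} = -2, g_{vx} = -2, giving D = -16 < 0, so the point is a saddle point.
g(-1/4, 9/4) = -5/4.

-5/4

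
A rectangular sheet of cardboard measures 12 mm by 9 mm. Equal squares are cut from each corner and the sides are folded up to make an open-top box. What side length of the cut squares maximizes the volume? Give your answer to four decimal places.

With cut size x, the volume is V(x) = x(12 − 2x)(9 − 2x) for 0 < x < 4.5.
V'(x) = 12x^2 − 84x + 108. Setting V'(x) = 0 gives x ≈ 1.6972 (the root in (0, 4.5)).
V''(x) = 24x − 84 is negative there, so this is the maximum; V ≈ 81.8722.

1.6972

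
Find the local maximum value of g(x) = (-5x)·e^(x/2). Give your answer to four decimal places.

By the product rule, g'(x) = (-(5/2)x - 5)·e^(x/2). Since e^(x/2) > 0, the only critical point is x = -2.
g''(-2) has the same sign as -5/2 < 0, so this is a local maximum.
g(-2) = (10)·e^(-1) ≈ 3.6788.

3.6788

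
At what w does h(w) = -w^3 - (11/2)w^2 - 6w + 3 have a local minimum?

h'(w) = -3w^2 - 11w - 6 = 0 at w = -3, -2/3.
Second-derivative test with h''(w) = -6w - 11: h''(-3) = 7 > 0 ⇒ local minimum; h''(-2/3) = -7 < 0 ⇒ local maximum.
Thus h has its local minimum at w = -3, with value -3/2.

-3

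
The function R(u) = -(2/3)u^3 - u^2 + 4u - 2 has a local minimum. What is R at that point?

-26/3

R'(u) = -2u^2 - 2u + 4. Setting R'(u) = 0 gives u ∈ {-2, 1}.
Second-derivative test with R''(u) = -4u - 2: R''(-2) = 6 > 0 ⇒ local minimum; R''(1) = -6 < 0 ⇒ local maximum.
Thus R has its local minimum at u = -2, with value -26/3.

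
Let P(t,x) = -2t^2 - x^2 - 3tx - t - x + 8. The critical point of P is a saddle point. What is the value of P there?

∂P/∂t = -4t - 3x - 1 = 0 and ∂P/∂x = -3t - 2x - 1 = 0, so (t, x) = (-1, 1).
The Hessian has P_{tt} = -4, P_{xx} = -2, P_{tx} = -3, giving D = -1 < 0, so the point is a saddle point.
P(-1, 1) = 8.

8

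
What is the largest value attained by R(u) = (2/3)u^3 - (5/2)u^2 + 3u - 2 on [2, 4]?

The derivative is 2u^2 - 5u + 3, which has no zeros in [2, 4].
Evaluating at the critical points and endpoints: R(2) = -2/3, R(4) = 38/3.
Hence the absolute maximum is 38/3 at u = 4.

38/3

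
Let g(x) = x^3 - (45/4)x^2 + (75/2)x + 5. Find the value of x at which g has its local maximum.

g'(x) = 3x^2 - (45/2)x + 75/2 = 0 at x = 5/2, 5.
Since g''(x) = 6x - 45/2, we get g''(5/2) = -15/2 < 0 ⇒ local maximum; g''(5) = 15/2 > 0 ⇒ local minimum.
The local maximum is g(5/2) = 705/16.

5/2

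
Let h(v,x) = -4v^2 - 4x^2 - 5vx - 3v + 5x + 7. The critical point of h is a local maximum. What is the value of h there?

484/39

∂h/∂v = -8v - 5x - 3 = 0 and ∂h/∂x = -5v - 8x + 5 = 0, so (v, x) = (-49/39, 55/39).
The Hessian has h_{vv} = -8, h_{xx} = -8, h_{vx} = -5, giving D = 39 > 0 with h_{vv} < 0, so the point is a local maximum.
h(-49/39, 55/39) = 484/39.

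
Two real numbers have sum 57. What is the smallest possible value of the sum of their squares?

With a + b = 57, a^2 + b^2 = a^2 + (57 − a)^2.
The derivative 2a − 2(57 − a) = 4a − 114 vanishes at a = 57/2; second derivative 4 > 0, a minimum.
The minimum is 2·(57/2)^2 = 3249/2.

3249/2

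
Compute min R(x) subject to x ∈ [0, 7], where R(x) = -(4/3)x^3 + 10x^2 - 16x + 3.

Differentiating, R'(x) = -4x^2 + 20x - 16; which vanishes at x = 1 and x = 4.
Evaluating at the critical points and endpoints: R(0) = 3, R(1) = -13/3, R(4) = 41/3, R(7) = -229/3.
So the minimum is R(7) = -229/3.

-229/3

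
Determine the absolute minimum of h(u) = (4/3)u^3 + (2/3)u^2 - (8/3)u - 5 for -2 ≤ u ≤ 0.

Differentiating, h'(u) = 4u^2 + (4/3)u - 8/3; whose only zero in [-2, 0] is u = -1.
Evaluating at the critical points and endpoints: h(-2) = -23/3; h(-1) = -3; h(0) = -5.
So the minimum is h(-2) = -23/3.

-23/3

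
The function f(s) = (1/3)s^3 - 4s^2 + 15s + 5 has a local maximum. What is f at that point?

Critical points: f'(s) = s^2 - 8s + 15 vanishes at s = 3, 5.
f''(s) = 2s - 8. f''(3) = -2 < 0 ⇒ local maximum; f''(5) = 2 > 0 ⇒ local minimum.
So the local maximum value is f(3) = 23.

23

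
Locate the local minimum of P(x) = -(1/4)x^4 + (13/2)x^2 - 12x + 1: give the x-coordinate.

P'(x) = -x^3 + 13x - 12 = 0 at x = -4, 1, 3.
Second-derivative test with P''(x) = -3x^2 + 13: P''(-4) = -35 < 0 ⇒ local maximum; P''(1) = 10 > 0 ⇒ local minimum; P''(3) = -14 < 0 ⇒ local maximum.
So the local minimum value is P(1) = -19/4.

1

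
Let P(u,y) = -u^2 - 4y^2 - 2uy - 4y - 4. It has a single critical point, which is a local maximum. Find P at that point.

∂P/∂u = -2u - 2y = 0 and ∂P/∂y = -2u - 8y - 4 = 0, so (u, y) = (2/3, -2/3).
The Hessian has P_{uu} = -2, P_{yy} = -8, P_{uy} = -2, giving D = 12 > 0 with P_{uu} < 0, so the point is a local maximum.
P(2/3, -2/3) = -8/3.

-8/3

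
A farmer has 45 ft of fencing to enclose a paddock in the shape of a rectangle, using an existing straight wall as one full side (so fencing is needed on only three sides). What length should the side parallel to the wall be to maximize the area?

Let the sides perpendicular to the wall have length x and the parallel side y, so 2x + y = 45 and the area is A = xy = x(45 − 2x).
A'(x) = 45 − 4x = 0 gives x = 45/4, and A''(x) = −4 < 0 confirms a maximum.
Then y = 45 − 2·45/4 = 45/2 and A = 2025/8.

45/2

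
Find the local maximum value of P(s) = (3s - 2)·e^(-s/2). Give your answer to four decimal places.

1.5816

P'(s) = 3·e^(-s/2) + (3s - 2)·(-1/2)·e^(-s/2) = (-(3/2)s + 4)·e^(-s/2). Since e^(-s/2) > 0, the only critical point is s = 8/3.
P''(8/3) has the same sign as -3/2 < 0, so this is a local maximum.
P(8/3) = (6)·e^(-4/3) ≈ 1.5816.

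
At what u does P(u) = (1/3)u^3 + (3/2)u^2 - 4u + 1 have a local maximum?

-4

P'(u) = u^2 + 3u - 4. Setting P'(u) = 0 gives u ∈ {-4, 1}.
Since P''(u) = 2u + 3, we get P''(-4) = -5 < 0 ⇒ local maximum; P''(1) = 5 > 0 ⇒ local minimum.
The local maximum is P(-4) = 59/3.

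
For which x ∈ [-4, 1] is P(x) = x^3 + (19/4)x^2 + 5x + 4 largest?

1

P'(x) = 3x^2 + (19/2)x + 5, which vanishes at x = -5/2 and x = -2/3.
Candidates: P(-4) = -4; P(-5/2) = 89/16; P(-2/3) = 67/27; P(1) = 59/4.
The maximum over the interval is 59/4, attained at x = 1.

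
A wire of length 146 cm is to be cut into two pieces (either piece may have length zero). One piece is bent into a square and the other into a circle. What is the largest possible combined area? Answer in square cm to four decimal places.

Let x be the length used for the square. Square side x/4; circle radius (146−x)/(2π).
A(x) = (x/4)² + π·((146−x)/(2π))² = x²/16 + (146−x)²/(4π) for 0 ≤ x ≤ 146. A'(x) = x/8 − (146−x)/(2π) = 0 gives x = 4·146/(π+4) ≈ 81.7745.
A'' > 0, so the interior critical point is a minimum; the maximum is at an endpoint. A(0) = 1696.2734 and A(146) = 1332.2500, so the largest area is 1696.2734.

1696.2734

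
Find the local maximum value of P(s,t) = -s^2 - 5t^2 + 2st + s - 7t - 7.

-9/2

∂P/∂s = -2s + 2t + 1 = 0 and ∂P/∂t = 2s - 10t - 7 = 0, so (s, t) = (-1/4, -3/4).
The Hessian has P_{ss} = -2, P_{tt} = -10, P_{st} = 2, giving D = 16 > 0 with P_{ss} < 0, so the point is a local maximum.
P(-1/4, -3/4) = -9/2.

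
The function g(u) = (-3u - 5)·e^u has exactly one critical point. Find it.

g'(u) = (-3)·e^u + (-3u - 5)·1·e^u = (-3u - 8)·e^u. Since e^u > 0, the only critical point is u = -8/3.
g''(-8/3) has the same sign as -3 < 0, so this is a local maximum.
g(-8/3) = (3)·e^(-8/3) ≈ 0.2085.

-8/3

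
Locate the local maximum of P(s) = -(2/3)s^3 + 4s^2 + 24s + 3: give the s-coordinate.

6

P'(s) = -2s^2 + 8s + 24. Setting P'(s) = 0 gives s ∈ {-2, 6}.
P''(s) = -4s + 8. P''(-2) = 16 > 0 ⇒ local minimum; P''(6) = -16 < 0 ⇒ local maximum.
So the local maximum value is P(6) = 147.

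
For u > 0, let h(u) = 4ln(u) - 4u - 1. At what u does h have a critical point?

h'(u) = 4/u − 4 = 0 gives u = 1.
h''(u) = -4/u², which is negative for u > 0, so this is a local maximum.
h(1) = 4·ln(1) - 4 - 1 ≈ -5.0000.

1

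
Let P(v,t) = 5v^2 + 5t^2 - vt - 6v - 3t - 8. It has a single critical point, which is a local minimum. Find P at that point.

-115/11

∂P/∂v = 10v - t - 6 = 0 and ∂P/∂t = -v + 10t - 3 = 0, so (v, t) = (7/11, 4/11).
The Hessian has P_{vv} = 10, P_{tt} = 10, P_{vt} = -1, giving D = 99 > 0 with P_{vv} > 0, so the point is a local minimum.
P(7/11, 4/11) = -115/11.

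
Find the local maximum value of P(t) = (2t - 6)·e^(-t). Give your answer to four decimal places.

0.0366

P'(t) = 2·e^(-t) + (2t - 6)·(-1)·e^(-t) = (-2t + 8)·e^(-t). Since e^(-t) > 0, the only critical point is t = 4.
P''(4) has the same sign as -2 < 0, so this is a local maximum.
P(4) = (2)·e^(-4) ≈ 0.0366.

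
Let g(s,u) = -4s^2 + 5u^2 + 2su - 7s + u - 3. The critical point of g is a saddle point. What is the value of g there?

∂g/∂s = -8s + 2u - 7 = 0 and ∂g/∂u = 2s + 10u + 1 = 0, so (s, u) = (-6/7, 1/14).
The Hessian has g_{ss} = -8, g_{uu} = 10, g_{su} = 2, giving D = -84 < 0, so the point is a saddle point.
g(-6/7, 1/14) = 1/28.

1/28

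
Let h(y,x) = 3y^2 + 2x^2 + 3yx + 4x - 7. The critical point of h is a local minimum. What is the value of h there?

-51/5

∂h/∂y = 6y + 3x = 0 and ∂h/∂x = 3y + 4x + 4 = 0, so (y, x) = (4/5, -8/5).
The Hessian has h_{yy} = 6, h_{xx} = 4, h_{yx} = 3, giving D = 15 > 0 with h_{yy} > 0, so the point is a local minimum.
h(4/5, -8/5) = -51/5.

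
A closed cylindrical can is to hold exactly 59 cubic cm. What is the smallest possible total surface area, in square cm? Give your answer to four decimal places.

83.8975

With radius r and height h, πr²h = 59 so h = 59/(πr²), and S(r) = 2πr² + 2πrh = 2πr² + 2·59/r.
S'(r) = 4πr − 2·59/r² = 0 ⇒ r³ = 59/(2π), so r ≈ 2.1097 and h = 2r ≈ 4.2194.
S''(r) = 4π + 4·59/r³ > 0, so this is the minimum; S ≈ 83.8975.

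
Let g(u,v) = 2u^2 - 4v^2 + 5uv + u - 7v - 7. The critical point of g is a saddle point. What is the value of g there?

-90/19

∂g/∂u = 4u + 5v + 1 = 0 and ∂g/∂v = 5u - 8v - 7 = 0, so (u, v) = (9/19, -11/19).
The Hessian has g_{uu} = 4, g_{vv} = -8, g_{uv} = 5, giving D = -57 < 0, so the point is a saddle point.
g(9/19, -11/19) = -90/19.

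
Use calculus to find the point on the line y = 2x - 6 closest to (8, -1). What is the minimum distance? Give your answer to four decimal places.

4.9193

Minimize D(x)^2 = (x - 8)^2 + (2x - 5)^2.
d/dx[D^2] = 2(x - 8) + 2·2·(2x - 5) = 0 ⇒ x = 18/5.
Then y = 6/5 and the distance is √(121/5) ≈ 4.9193.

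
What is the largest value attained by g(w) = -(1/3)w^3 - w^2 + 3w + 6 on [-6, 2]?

24

The derivative is -w^2 - 2w + 3, which vanishes at w = -3 and w = 1.
Compare values at every candidate in [-6, 2]: g(-6) = 24, g(-3) = -3, g(1) = 23/3, g(2) = 16/3.
So the maximum is g(-6) = 24.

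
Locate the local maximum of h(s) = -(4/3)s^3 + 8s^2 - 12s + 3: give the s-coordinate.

3

Critical points: h'(s) = -4s^2 + 16s - 12 vanishes at s = 1, 3.
h''(s) = -8s + 16. h''(1) = 8 > 0 ⇒ local minimum; h''(3) = -8 < 0 ⇒ local maximum.
So the local maximum value is h(3) = 3.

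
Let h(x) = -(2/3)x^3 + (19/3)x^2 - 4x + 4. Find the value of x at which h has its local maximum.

h'(x) = -2x^2 + (38/3)x - 4 = 0 at x = 1/3, 6.
Since h''(x) = -4x + 38/3, we get h''(1/3) = 34/3 > 0 ⇒ local minimum; h''(6) = -34/3 < 0 ⇒ local maximum.
So the local maximum value is h(6) = 64.

6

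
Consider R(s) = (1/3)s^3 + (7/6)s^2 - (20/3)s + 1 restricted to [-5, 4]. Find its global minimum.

Differentiating, R'(s) = s^2 + (7/3)s - 20/3; which vanishes at s = -4 and s = 5/3.
Candidates: R(-5) = 131/6, R(-4) = 25, R(5/3) = -863/162, R(4) = 43/3.
The minimum over the interval is -863/162, attained at s = 5/3.

-863/162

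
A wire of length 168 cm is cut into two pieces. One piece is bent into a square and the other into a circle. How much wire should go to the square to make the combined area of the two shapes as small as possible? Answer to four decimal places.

Let x be the length used for the square. Square side x/4; circle radius (168−x)/(2π).
A(x) = (x/4)² + π·((168−x)/(2π))² = x²/16 + (168−x)²/(4π) for 0 ≤ x ≤ 168. A'(x) = x/8 − (168−x)/(2π) = 0 gives x = 4·168/(π+4) ≈ 94.0967.
A'' = 1/8 + 1/(2π) > 0, so this gives the minimum combined area; x ≈ 94.0967 cm to the square.

94.0967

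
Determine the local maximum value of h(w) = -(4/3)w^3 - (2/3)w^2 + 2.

2

h'(w) = -4w^2 - (4/3)w = 0 at w = -1/3, 0.
h''(w) = -8w - 4/3. h''(-1/3) = 4/3 > 0 ⇒ local minimum; h''(0) = -4/3 < 0 ⇒ local maximum.
Thus h has its local maximum at w = 0, with value 2.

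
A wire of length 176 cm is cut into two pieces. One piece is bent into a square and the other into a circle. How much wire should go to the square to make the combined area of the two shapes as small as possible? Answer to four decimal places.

98.5775

Let x be the length used for the square. Square side x/4; circle radius (176−x)/(2π).
A(x) = (x/4)² + π·((176−x)/(2π))² = x²/16 + (176−x)²/(4π) for 0 ≤ x ≤ 176. A'(x) = x/8 − (176−x)/(2π) = 0 gives x = 4·176/(π+4) ≈ 98.5775.
A'' = 1/8 + 1/(2π) > 0, so this gives the minimum combined area; x ≈ 98.5775 cm to the square.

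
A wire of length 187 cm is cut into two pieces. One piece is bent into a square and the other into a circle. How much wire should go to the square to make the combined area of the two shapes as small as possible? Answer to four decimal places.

104.7385

Let x be the length used for the square. Square side x/4; circle radius (187−x)/(2π).
A(x) = (x/4)² + π·((187−x)/(2π))² = x²/16 + (187−x)²/(4π) for 0 ≤ x ≤ 187. A'(x) = x/8 − (187−x)/(2π) = 0 gives x = 4·187/(π+4) ≈ 104.7385.
A'' = 1/8 + 1/(2π) > 0, so this gives the minimum combined area; x ≈ 104.7385 cm to the square.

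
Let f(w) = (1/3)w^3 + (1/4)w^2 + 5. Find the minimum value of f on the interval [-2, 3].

10/3

f'(w) = w^2 + (1/2)w, which vanishes at w = -1/2 and w = 0.
Evaluating at the critical points and endpoints: f(-2) = 10/3, f(-1/2) = 241/48, f(0) = 5, f(3) = 65/4.
So the minimum is f(-2) = 10/3.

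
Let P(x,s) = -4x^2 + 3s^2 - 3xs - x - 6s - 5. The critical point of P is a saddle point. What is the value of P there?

∂P/∂x = -8x - 3s - 1 = 0 and ∂P/∂s = -3x + 6s - 6 = 0, so (x, s) = (-8/19, 15/19).
The Hessian has P_{xx} = -8, P_{ss} = 6, P_{xs} = -3, giving D = -57 < 0, so the point is a saddle point.
P(-8/19, 15/19) = -136/19.

-136/19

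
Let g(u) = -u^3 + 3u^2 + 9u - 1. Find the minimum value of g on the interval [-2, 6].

-55

g'(u) = -3u^2 + 6u + 9, which vanishes at u = -1 and u = 3.
Compare values at every candidate in [-2, 6]: g(-2) = 1; g(-1) = -6; g(3) = 26; g(6) = -55.
Hence the absolute minimum is -55 at u = 6.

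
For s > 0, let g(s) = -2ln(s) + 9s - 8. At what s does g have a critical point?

g'(s) = -2/s + 9 = 0 gives s = 2/9.
g''(s) = 2/s², which is positive for s > 0, so this is a local minimum.
g(2/9) = -2·ln(2/9) + 2 - 8 ≈ -2.9918.

2/9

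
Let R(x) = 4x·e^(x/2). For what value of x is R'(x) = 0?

-2

By the product rule, R'(x) = (2x + 4)·e^(x/2). Since e^(x/2) > 0, the only critical point is x = -2.
R''(-2) has the same sign as 2 > 0, so this is a local minimum.
R(-2) = (-8)·e^(-1) ≈ -2.9430.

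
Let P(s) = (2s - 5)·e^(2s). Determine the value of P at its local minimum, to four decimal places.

P'(s) = 2·e^(2s) + (2s - 5)·2·e^(2s) = (4s - 8)·e^(2s). Since e^(2s) > 0, the only critical point is s = 2.
P''(2) has the same sign as 4 > 0, so this is a local minimum.
P(2) = (-1)·e^(4) ≈ -54.5982.

-54.5982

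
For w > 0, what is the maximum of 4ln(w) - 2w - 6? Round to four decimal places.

R'(w) = 4/w − 2 = 0 gives w = 2.
R''(w) = -4/w², which is negative for w > 0, so this is a local maximum.
R(2) = 4·ln(2) - 4 - 6 ≈ -7.2274.

-7.2274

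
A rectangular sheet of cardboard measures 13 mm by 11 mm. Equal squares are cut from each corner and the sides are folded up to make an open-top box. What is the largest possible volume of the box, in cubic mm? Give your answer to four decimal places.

126.0104

With cut size x, the volume is V(x) = x(13 − 2x)(11 − 2x) for 0 < x < 5.5.
V'(x) = 12x^2 − 96x + 143. Setting V'(x) = 0 gives x ≈ 1.9793 (the root in (0, 5.5)).
V''(x) = 24x − 96 is negative there, so this is the maximum; V ≈ 126.0104.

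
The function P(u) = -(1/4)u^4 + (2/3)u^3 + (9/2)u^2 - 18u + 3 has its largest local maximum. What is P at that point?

237/4

Critical points: P'(u) = -u^3 + 2u^2 + 9u - 18 vanishes at u = -3, 2, 3.
Since P''(u) = -3u^2 + 4u + 9, we get P''(-3) = -30 < 0 ⇒ local maximum; P''(2) = 5 > 0 ⇒ local minimum; P''(3) = -6 < 0 ⇒ local maximum.
So the largest local maximum value is P(-3) = 237/4.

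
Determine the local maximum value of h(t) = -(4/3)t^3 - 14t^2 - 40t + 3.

h'(t) = -4t^2 - 28t - 40 = 0 at t = -5, -2.
Since h''(t) = -8t - 28, we get h''(-5) = 12 > 0 ⇒ local minimum; h''(-2) = -12 < 0 ⇒ local maximum.
So the local maximum value is h(-2) = 113/3.

113/3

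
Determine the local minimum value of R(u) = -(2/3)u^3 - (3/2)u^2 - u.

1/6

Critical points: R'(u) = -2u^2 - 3u - 1 vanishes at u = -1, -1/2.
Second-derivative test with R''(u) = -4u - 3: R''(-1) = 1 > 0 ⇒ local minimum; R''(-1/2) = -1 < 0 ⇒ local maximum.
So the local minimum value is R(-1) = 1/6.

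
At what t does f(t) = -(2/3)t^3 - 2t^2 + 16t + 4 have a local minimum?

-4

f'(t) = -2t^2 - 4t + 16. Setting f'(t) = 0 gives t ∈ {-4, 2}.
Since f''(t) = -4t - 4, we get f''(-4) = 12 > 0 ⇒ local minimum; f''(2) = -12 < 0 ⇒ local maximum.
Thus f has its local minimum at t = -4, with value -148/3.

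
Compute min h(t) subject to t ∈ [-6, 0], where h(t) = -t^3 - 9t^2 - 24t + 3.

3

Differentiating, h'(t) = -3t^2 - 18t - 24; which vanishes at t = -4 and t = -2.
Evaluating at the critical points and endpoints: h(-6) = 39, h(-4) = 19, h(-2) = 23, h(0) = 3.
The minimum over the interval is 3, attained at t = 0.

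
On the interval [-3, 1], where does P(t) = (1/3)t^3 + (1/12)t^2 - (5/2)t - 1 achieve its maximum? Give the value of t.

Differentiating, P'(t) = t^2 + (1/6)t - 5/2; whose only zero in [-3, 1] is t = -5/3.
Evaluating at the critical points and endpoints: P(-3) = -7/4, P(-5/3) = 601/324, P(1) = -37/12.
Hence the absolute maximum is 601/324 at t = -5/3.

-5/3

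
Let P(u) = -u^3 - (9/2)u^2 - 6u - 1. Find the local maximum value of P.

3/2

Critical points: P'(u) = -3u^2 - 9u - 6 vanishes at u = -2, -1.
P''(u) = -6u - 9. P''(-2) = 3 > 0 ⇒ local minimum; P''(-1) = -3 < 0 ⇒ local maximum.
The local maximum is P(-1) = 3/2.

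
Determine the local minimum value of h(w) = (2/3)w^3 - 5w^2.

-125/3

h'(w) = 2w^2 - 10w = 0 at w = 0, 5.
Second-derivative test with h''(w) = 4w - 10: h''(0) = -10 < 0 ⇒ local maximum; h''(5) = 10 > 0 ⇒ local minimum.
The local minimum is h(5) = -125/3.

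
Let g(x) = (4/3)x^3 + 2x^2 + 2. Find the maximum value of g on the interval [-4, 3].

56

Differentiating, g'(x) = 4x^2 + 4x; which vanishes at x = -1 and x = 0.
Candidates: g(-4) = -154/3, g(-1) = 8/3, g(0) = 2, g(3) = 56.
So the maximum is g(3) = 56.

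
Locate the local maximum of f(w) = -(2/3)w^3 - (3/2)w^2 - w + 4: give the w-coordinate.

f'(w) = -2w^2 - 3w - 1 = 0 at w = -1, -1/2.
Since f''(w) = -4w - 3, we get f''(-1) = 1 > 0 ⇒ local minimum; f''(-1/2) = -1 < 0 ⇒ local maximum.
Thus f has its local maximum at w = -1/2, with value 101/24.

-1/2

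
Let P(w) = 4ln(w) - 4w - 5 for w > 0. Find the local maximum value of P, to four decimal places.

P'(w) = 4/w − 4 = 0 gives w = 1.
P''(w) = -4/w², which is negative for w > 0, so this is a local maximum.
P(1) = 4·ln(1) - 4 - 5 ≈ -9.0000.

-9.0000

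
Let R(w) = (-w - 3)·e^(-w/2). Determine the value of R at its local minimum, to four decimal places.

-3.2974

By the product rule, R'(w) = ((1/2)w + 1/2)·e^(-w/2). Since e^(-w/2) > 0, the only critical point is w = -1.
R''(-1) has the same sign as 1/2 > 0, so this is a local minimum.
R(-1) = (-2)·e^(1/2) ≈ -3.2974.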